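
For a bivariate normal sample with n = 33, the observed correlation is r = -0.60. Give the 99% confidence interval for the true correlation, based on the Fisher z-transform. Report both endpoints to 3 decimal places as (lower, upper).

(-0.822, -0.219)

Fisher z: z_r = atanh(r) = ½·ln((1+(-0.60))/(1−(-0.60))) = -0.693147
SE(z) = 1/√(n−3) = 1/√30 = 0.182574
99% ⇒ z* = 2.576; margin = 2.576·0.182574 = 0.470311
CI on z-scale: (-1.163458, -0.222836)
Back-transform: tanh(-1.163458) = -0.822164, tanh(-0.222836) = -0.219219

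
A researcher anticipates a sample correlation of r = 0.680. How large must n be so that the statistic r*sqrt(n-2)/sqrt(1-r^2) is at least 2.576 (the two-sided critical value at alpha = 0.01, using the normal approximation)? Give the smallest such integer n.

r√(n−2)/√(1−r²) ≥ 2.576  ⇔  n−2 ≥ (2.576)²·(1−r²)/r²
(1−r²)/r² = (1−0.462400)/0.462400 = 1.1626
n ≥ 2 + 6.635776·1.1626 = 2 + 7.7148 = 9.7148
⌈9.7148⌉ = 10

10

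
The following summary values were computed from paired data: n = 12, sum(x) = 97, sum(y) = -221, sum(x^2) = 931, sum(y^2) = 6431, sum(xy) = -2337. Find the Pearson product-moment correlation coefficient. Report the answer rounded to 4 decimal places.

-0.9349

Numerator: nΣxy − (Σx)(Σy) = 12·(-2337) − (97)(-221) = -6607
Denominator: √[(nΣx²−(Σx)²)(nΣy²−(Σy)²)]
  nΣx²−(Σx)² = 12·931 − 9409 = 1763;  nΣy²−(Σy)² = 12·6431 − 48841 = 28331
  √(1763·28331) = √49947553 = 7067.3583
r = -6607 / 7067.3583 = -0.9349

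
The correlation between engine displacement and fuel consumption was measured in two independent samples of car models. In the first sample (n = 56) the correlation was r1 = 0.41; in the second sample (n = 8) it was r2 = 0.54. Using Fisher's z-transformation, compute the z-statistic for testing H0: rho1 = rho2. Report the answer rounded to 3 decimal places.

-0.360

Fisher z-transforms: z1 = atanh(0.41) = 0.435611, z2 = atanh(0.54) = 0.604156; difference d = -0.168545
Var(d) = 1/53 + 1/5 = 0.0188679 + 0.2000000 = 0.2188679
z = d/√Var(d) = -0.168545 / √0.2188679 = -0.168545 / 0.467833 = -0.360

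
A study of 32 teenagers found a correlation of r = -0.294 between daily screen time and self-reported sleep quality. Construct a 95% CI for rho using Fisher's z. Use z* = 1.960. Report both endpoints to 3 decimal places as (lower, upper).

(-0.583, 0.061)

z_r = atanh(-0.294) = -0.302939;  SE = 1/√(n−3) = 1/√29 = 0.185695
z-limits: -0.302939 ± 1.960·0.185695 = -0.302939 ± 0.363962 = [-0.666901, 0.061023]
ρ-limits: (tanh -0.666901, tanh 0.061023) = (-0.583, 0.061)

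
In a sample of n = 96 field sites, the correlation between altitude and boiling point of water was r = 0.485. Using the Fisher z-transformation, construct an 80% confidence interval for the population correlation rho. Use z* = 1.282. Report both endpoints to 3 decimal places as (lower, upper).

z_r = atanh(0.485) = 0.529502;  SE = 1/√(n−3) = 1/√93 = 0.103695
z-limits: 0.529502 ± 1.282·0.103695 = 0.529502 ± 0.132937 = [0.396565, 0.662439]
ρ-limits: (tanh 0.396565, tanh 0.662439) = (0.377, 0.580)

(0.377, 0.580)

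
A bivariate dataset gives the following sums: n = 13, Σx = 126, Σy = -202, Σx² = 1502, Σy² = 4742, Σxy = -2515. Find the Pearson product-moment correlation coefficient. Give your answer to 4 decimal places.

S_xy = nΣxy − ΣxΣy = 13·(-2515) − 126·(-202) = -32695 − (-25452) = -7243
S_xx = nΣx² − (Σx)² = 13·1502 − 126² = 19526 − 15876 = 3650
S_yy = nΣy² − (Σy)² = 13·4742 − (-202)² = 61646 − 40804 = 20842
r = S_xy / √(S_xx·S_yy) = -7243 / √(3650·20842) = -7243 / √76073300 = -7243 / 8722.0009 = -0.8304

-0.8304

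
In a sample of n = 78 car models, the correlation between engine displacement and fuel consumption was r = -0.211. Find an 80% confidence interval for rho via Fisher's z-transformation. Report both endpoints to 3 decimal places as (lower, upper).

z_r = atanh(-0.211) = -0.214218;  SE = 1/√(n−3) = 1/√75 = 0.115470
z-limits: -0.214218 ± 1.282·0.115470 = -0.214218 ± 0.148033 = [-0.362251, -0.066185]
ρ-limits: (tanh -0.362251, tanh -0.066185) = (-0.347, -0.066)

(-0.347, -0.066)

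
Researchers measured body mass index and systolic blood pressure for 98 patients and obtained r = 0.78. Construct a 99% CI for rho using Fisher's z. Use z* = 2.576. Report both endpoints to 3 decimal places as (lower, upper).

z_r = atanh(0.78) = 1.045371;  SE = 1/√(n−3) = 1/√95 = 0.102598
z-limits: 1.045371 ± 2.576·0.102598 = 1.045371 ± 0.264292 = [0.781079, 1.309663]
ρ-limits: (tanh 0.781079, tanh 1.309663) = (0.653, 0.864)

(0.653, 0.864)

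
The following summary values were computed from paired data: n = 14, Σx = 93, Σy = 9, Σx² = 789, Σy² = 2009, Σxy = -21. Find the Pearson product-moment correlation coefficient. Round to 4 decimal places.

S_xy = nΣxy − ΣxΣy = 14·(-21) − 93·9 = -294 − 837 = -1131
S_xx = nΣx² − (Σx)² = 14·789 − 93² = 11046 − 8649 = 2397
S_yy = nΣy² − (Σy)² = 14·2009 − 9² = 28126 − 81 = 28045
r = S_xy / √(S_xx·S_yy) = -1131 / √(2397·28045) = -1131 / √67223865 = -1131 / 8199.0161 = -0.1379

-0.1379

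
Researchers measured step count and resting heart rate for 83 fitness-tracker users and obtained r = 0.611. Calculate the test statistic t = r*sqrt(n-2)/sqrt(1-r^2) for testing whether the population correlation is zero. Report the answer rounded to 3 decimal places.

1 − r² = 1 − 0.373321 = 0.626679;  √(1−r²) = 0.791631
√(n−2) = √81 = 9.000000
t = r·√(n−2)/√(1−r²) = 0.611 · 9.000000 / 0.791631 = 6.946

6.946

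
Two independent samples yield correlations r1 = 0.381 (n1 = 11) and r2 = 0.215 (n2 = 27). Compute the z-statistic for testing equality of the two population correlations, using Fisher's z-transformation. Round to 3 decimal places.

z1 = atanh(0.381) = 0.401229,  z2 = atanh(0.215) = 0.218408
SE = √(1/(n1−3) + 1/(n2−3)) = √(1/8 + 1/24) = √(0.1250000 + 0.0416667) = √0.1666667 = 0.408248
z = (z1 − z2)/SE = (0.401229 − 0.218408) / 0.408248 = 0.182821 / 0.408248 = 0.448

0.448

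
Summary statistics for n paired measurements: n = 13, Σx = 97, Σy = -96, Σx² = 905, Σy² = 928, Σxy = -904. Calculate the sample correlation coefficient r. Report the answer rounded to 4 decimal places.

S_xy = nΣxy − ΣxΣy = 13·(-904) − 97·(-96) = -11752 − (-9312) = -2440
S_xx = nΣx² − (Σx)² = 13·905 − 97² = 11765 − 9409 = 2356
S_yy = nΣy² − (Σy)² = 13·928 − (-96)² = 12064 − 9216 = 2848
r = S_xy / √(S_xx·S_yy) = -2440 / √(2356·2848) = -2440 / √6709888 = -2440 / 2590.3452 = -0.9420

-0.9420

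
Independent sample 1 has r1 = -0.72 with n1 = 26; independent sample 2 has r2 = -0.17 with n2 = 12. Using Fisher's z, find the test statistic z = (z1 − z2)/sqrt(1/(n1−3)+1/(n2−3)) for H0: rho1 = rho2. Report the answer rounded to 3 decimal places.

Fisher z-transforms: z1 = atanh(-0.72) = -0.907645, z2 = atanh(-0.17) = -0.171667; difference d = -0.735978
Var(d) = 1/23 + 1/9 = 0.0434783 + 0.1111111 = 0.1545894
z = d/√Var(d) = -0.735978 / √0.1545894 = -0.735978 / 0.393179 = -1.872

-1.872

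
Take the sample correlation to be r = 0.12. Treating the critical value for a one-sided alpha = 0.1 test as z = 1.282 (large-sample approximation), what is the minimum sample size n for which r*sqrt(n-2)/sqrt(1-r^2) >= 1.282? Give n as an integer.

r√(n−2)/√(1−r²) ≥ 1.282  ⇔  n−2 ≥ (1.282)²·(1−r²)/r²
(1−r²)/r² = (1−0.0144)/0.0144 = 68.4444
n ≥ 2 + 1.643524·68.4444 = 2 + 112.4900 = 114.4900
⌈114.4900⌉ = 115

115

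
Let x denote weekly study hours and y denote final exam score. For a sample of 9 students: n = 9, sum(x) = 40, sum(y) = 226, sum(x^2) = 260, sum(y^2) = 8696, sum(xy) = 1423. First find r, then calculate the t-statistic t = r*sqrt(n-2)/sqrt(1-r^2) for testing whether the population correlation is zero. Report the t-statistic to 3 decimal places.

4.093

S_xy = nΣxy − ΣxΣy = 9·1423 − 40·226 = 12807 − 9040 = 3767
S_xx = nΣx² − (Σx)² = 9·260 − 40² = 2340 − 1600 = 740
S_yy = nΣy² − (Σy)² = 9·8696 − 226² = 78264 − 51076 = 27188
r = S_xy / √(S_xx·S_yy) = 3767 / √(740·27188) = 3767 / √20119120 = 3767 / 4485.4342 = 0.8398
t = r·√(n−2)/√(1−r²) = 0.8398·√7 / √(1−0.705264) = 2.221902 / 0.542896 = 4.093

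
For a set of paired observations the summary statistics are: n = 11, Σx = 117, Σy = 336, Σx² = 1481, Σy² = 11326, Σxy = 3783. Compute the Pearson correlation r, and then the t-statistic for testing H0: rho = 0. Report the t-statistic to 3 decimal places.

1.377

S_xy = nΣxy − ΣxΣy = 11·3783 − 117·336 = 41613 − 39312 = 2301
S_xx = nΣx² − (Σx)² = 11·1481 − 117² = 16291 − 13689 = 2602
S_yy = nΣy² − (Σy)² = 11·11326 − 336² = 124586 − 112896 = 11690
r = S_xy / √(S_xx·S_yy) = 2301 / √(2602·11690) = 2301 / √30417380 = 2301 / 5515.1954 = 0.4172
t = r·√(n−2)/√(1−r²) = 0.4172·√9 / √(1−0.174056) = 1.251600 / 0.908815 = 1.377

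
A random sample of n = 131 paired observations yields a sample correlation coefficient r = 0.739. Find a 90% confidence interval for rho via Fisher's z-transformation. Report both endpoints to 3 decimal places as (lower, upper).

(0.666, 0.798)

Fisher z: z_r = atanh(r) = ½·ln((1+0.739)/(1−0.739)) = 0.948273
SE(z) = 1/√(n−3) = 1/√128 = 0.088388
90% ⇒ z* = 1.645; margin = 1.645·0.088388 = 0.145398
CI on z-scale: (0.802875, 1.093671)
Back-transform: tanh(0.802875) = 0.665641, tanh(1.093671) = 0.798214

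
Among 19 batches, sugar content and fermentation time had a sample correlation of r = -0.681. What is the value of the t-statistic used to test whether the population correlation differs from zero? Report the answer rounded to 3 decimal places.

1 − r² = 1 − 0.463761 = 0.536239;  √(1−r²) = 0.732283
√(n−2) = √17 = 4.123106
t = r·√(n−2)/√(1−r²) = -0.681 · 4.123106 / 0.732283 = -3.834

-3.834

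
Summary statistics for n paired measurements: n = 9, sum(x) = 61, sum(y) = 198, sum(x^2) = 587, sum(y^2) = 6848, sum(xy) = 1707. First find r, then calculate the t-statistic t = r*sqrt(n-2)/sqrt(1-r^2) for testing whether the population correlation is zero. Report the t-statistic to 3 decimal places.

S_xy = nΣxy − ΣxΣy = 9·1707 − 61·198 = 15363 − 12078 = 3285
S_xx = nΣx² − (Σx)² = 9·587 − 61² = 5283 − 3721 = 1562
S_yy = nΣy² − (Σy)² = 9·6848 − 198² = 61632 − 39204 = 22428
r = S_xy / √(S_xx·S_yy) = 3285 / √(1562·22428) = 3285 / √35032536 = 3285 / 5918.8289 = 0.5550
t = r·√(n−2)/√(1−r²) = 0.5550·√7 / √(1−0.308025) = 1.468392 / 0.831850 = 1.765

1.765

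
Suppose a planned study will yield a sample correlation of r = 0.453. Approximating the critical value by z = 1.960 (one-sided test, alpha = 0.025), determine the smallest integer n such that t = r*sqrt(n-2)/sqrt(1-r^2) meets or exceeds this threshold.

r√(n−2)/√(1−r²) ≥ 1.960  ⇔  n−2 ≥ (1.960)²·(1−r²)/r²
(1−r²)/r² = (1−0.205209)/0.205209 = 3.8731
n ≥ 2 + 3.8416·3.8731 = 2 + 14.8789 = 16.8789
⌈16.8789⌉ = 17

17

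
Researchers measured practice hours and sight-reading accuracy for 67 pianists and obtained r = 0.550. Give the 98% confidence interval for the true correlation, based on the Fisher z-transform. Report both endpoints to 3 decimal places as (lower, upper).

Fisher z: z_r = atanh(r) = ½·ln((1+0.550)/(1−0.550)) = 0.618381
SE(z) = 1/√(n−3) = 1/√64 = 0.125000
98% ⇒ z* = 2.326; margin = 2.326·0.125000 = 0.290750
CI on z-scale: (0.327631, 0.909131)
Back-transform: tanh(0.327631) = 0.316391, tanh(0.909131) = 0.720715

(0.316, 0.721)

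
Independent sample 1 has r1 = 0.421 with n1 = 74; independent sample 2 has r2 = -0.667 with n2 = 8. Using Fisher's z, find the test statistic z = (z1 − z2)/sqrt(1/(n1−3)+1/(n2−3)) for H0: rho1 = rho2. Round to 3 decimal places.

2.711

z1 = atanh(0.421) = 0.448907,  z2 = atanh(-0.667) = -0.805319
SE = √(1/(n1−3) + 1/(n2−3)) = √(1/71 + 1/5) = √(0.0140845 + 0.2000000) = √0.2140845 = 0.462693
z = (z1 − z2)/SE = (0.448907 − (-0.805319)) / 0.462693 = 1.254226 / 0.462693 = 2.711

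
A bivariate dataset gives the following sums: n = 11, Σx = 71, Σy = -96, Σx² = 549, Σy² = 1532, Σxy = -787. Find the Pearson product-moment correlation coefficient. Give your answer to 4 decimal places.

-0.6669

S_xy = nΣxy − ΣxΣy = 11·(-787) − 71·(-96) = -8657 − (-6816) = -1841
S_xx = nΣx² − (Σx)² = 11·549 − 71² = 6039 − 5041 = 998
S_yy = nΣy² − (Σy)² = 11·1532 − (-96)² = 16852 − 9216 = 7636
r = S_xy / √(S_xx·S_yy) = -1841 / √(998·7636) = -1841 / √7620728 = -1841 / 2760.5666 = -0.6669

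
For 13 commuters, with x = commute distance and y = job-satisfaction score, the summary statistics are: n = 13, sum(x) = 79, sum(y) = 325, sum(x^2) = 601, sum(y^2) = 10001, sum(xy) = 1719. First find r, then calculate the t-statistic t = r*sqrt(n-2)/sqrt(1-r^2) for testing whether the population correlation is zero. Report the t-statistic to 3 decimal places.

S_xy = nΣxy − ΣxΣy = 13·1719 − 79·325 = 22347 − 25675 = -3328
S_xx = nΣx² − (Σx)² = 13·601 − 79² = 7813 − 6241 = 1572
S_yy = nΣy² − (Σy)² = 13·10001 − 325² = 130013 − 105625 = 24388
r = S_xy / √(S_xx·S_yy) = -3328 / √(1572·24388) = -3328 / √38337936 = -3328 / 6191.7636 = -0.5375
t = r·√(n−2)/√(1−r²) = -0.5375·√11 / √(1−0.288906) = -1.782686 / 0.843264 = -2.114

-2.114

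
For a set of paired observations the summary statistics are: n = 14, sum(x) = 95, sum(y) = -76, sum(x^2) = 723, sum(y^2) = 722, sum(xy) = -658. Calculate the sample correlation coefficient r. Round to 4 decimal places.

Numerator: nΣxy − (Σx)(Σy) = 14·(-658) − (95)(-76) = -1992
Denominator: √[(nΣx²−(Σx)²)(nΣy²−(Σy)²)]
  nΣx²−(Σx)² = 14·723 − 9025 = 1097;  nΣy²−(Σy)² = 14·722 − 5776 = 4332
  √(1097·4332) = √4752204 = 2179.9550
r = -1992 / 2179.9550 = -0.9138

-0.9138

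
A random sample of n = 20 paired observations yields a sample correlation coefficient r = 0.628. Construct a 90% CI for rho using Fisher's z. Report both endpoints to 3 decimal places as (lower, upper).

(0.327, 0.813)

z_r = atanh(0.628) = 0.738107;  SE = 1/√(n−3) = 1/√17 = 0.242536
z-limits: 0.738107 ± 1.645·0.242536 = 0.738107 ± 0.398972 = [0.339135, 1.137079]
ρ-limits: (tanh 0.339135, tanh 1.137079) = (0.327, 0.813)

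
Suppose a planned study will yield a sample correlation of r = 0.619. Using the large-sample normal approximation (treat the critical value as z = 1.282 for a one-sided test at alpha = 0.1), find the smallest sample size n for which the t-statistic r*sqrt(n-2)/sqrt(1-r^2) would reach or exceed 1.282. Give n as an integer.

5

Need r·√(n−2)/√(1−r²) ≥ 1.282
√(n−2) ≥ 1.282·√(1−0.383161) / 0.619 = 1.282·0.785391 / 0.619 = 1.6266
n−2 ≥ 2.6458  ⇒  n ≥ 4.6458
Smallest integer n = 5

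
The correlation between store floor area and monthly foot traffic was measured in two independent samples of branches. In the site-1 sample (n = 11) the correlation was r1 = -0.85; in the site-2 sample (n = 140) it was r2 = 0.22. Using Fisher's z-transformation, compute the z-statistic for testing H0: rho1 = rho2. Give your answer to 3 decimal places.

z1 = atanh(-0.85) = -1.256153,  z2 = atanh(0.22) = 0.223656
SE = √(1/(n1−3) + 1/(n2−3)) = √(1/8 + 1/137) = √(0.1250000 + 0.0072993) = √0.1322993 = 0.363730
z = (z1 − z2)/SE = (-1.256153 − 0.223656) / 0.363730 = -1.479809 / 0.363730 = -4.068

-4.068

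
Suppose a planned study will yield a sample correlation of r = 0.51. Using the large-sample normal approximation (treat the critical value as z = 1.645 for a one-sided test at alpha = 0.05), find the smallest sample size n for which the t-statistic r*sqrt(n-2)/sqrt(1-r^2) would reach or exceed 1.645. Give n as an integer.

r√(n−2)/√(1−r²) ≥ 1.645  ⇔  n−2 ≥ (1.645)²·(1−r²)/r²
(1−r²)/r² = (1−0.2601)/0.2601 = 2.8447
n ≥ 2 + 2.706025·2.8447 = 2 + 7.6978 = 9.6978
⌈9.6978⌉ = 10

10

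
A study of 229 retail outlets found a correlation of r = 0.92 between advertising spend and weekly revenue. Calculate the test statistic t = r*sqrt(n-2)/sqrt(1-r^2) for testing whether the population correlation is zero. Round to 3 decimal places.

t = r·√(n−2) / √(1−r²) with r = 0.92, n = 229
  = 0.92·√227 / √(1 − 0.8464)
  = 0.92·15.066519 / 0.391918
  = 13.861197 / 0.391918 = 35.368

35.368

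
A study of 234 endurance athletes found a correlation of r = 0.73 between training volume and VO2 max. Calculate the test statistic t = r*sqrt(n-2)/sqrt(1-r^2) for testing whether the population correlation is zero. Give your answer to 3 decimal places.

t = r·√(n−2) / √(1−r²) with r = 0.73, n = 234
  = 0.73·√232 / √(1 − 0.5329)
  = 0.73·15.231546 / 0.683447
  = 11.119029 / 0.683447 = 16.269

16.269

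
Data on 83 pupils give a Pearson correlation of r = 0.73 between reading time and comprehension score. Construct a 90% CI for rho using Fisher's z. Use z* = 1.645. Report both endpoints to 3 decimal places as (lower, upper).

(0.632, 0.805)

Fisher z: z_r = atanh(r) = ½·ln((1+0.73)/(1−0.73)) = 0.928727
SE(z) = 1/√(n−3) = 1/√80 = 0.111803
90% ⇒ z* = 1.645; margin = 1.645·0.111803 = 0.183916
CI on z-scale: (0.744811, 1.112643)
Back-transform: tanh(0.744811) = 0.632043, tanh(1.112643) = 0.804995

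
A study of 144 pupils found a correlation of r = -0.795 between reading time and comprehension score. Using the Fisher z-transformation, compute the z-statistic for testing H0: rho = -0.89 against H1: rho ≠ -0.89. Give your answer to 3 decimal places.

4.002

z_r = atanh(-0.795) = -1.084875,  z_0 = atanh(-0.89) = -1.421926
SE = 1/√(n−3) = 1/√141 = 0.084215
z = (z_r − z_0)/SE = (-1.084875 − (-1.421926)) / 0.084215 = 0.337051 / 0.084215 = 4.002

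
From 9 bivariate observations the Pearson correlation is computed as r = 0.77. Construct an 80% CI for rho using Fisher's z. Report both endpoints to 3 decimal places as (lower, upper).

(0.460, 0.913)

Fisher z: z_r = atanh(r) = ½·ln((1+0.77)/(1−0.77)) = 1.020328
SE(z) = 1/√(n−3) = 1/√6 = 0.408248
80% ⇒ z* = 1.282; margin = 1.282·0.408248 = 0.523374
CI on z-scale: (0.496954, 1.543702)
Back-transform: tanh(0.496954) = 0.459718, tanh(1.543702) = 0.912740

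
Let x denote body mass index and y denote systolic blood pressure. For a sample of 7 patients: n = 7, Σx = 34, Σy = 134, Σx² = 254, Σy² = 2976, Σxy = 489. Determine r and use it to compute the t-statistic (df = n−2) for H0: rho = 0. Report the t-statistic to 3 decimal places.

-3.564

Numerator: nΣxy − (Σx)(Σy) = 7·489 − (34)(134) = -1133
Denominator: √[(nΣx²−(Σx)²)(nΣy²−(Σy)²)]
  nΣx²−(Σx)² = 7·254 − 1156 = 622;  nΣy²−(Σy)² = 7·2976 − 17956 = 2876
  √(622·2876) = √1788872 = 1337.4872
r = -1133 / 1337.4872 = -0.8471
t = r·√(n−2)/√(1−r²) = -0.8471·√5 / √(1−0.717578) = -1.894173 / 0.531434 = -3.564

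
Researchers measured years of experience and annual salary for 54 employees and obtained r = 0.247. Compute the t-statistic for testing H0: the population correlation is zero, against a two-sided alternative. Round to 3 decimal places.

1.838

1 − r² = 1 − 0.061009 = 0.938991;  √(1−r²) = 0.969015
√(n−2) = √52 = 7.211103
t = r·√(n−2)/√(1−r²) = 0.247 · 7.211103 / 0.969015 = 1.838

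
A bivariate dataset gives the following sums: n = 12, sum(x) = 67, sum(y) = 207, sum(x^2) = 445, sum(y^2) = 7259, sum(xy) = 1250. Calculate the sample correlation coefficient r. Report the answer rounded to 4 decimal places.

Numerator: nΣxy − (Σx)(Σy) = 12·1250 − (67)(207) = 1131
Denominator: √[(nΣx²−(Σx)²)(nΣy²−(Σy)²)]
  nΣx²−(Σx)² = 12·445 − 4489 = 851;  nΣy²−(Σy)² = 12·7259 − 42849 = 44259
  √(851·44259) = √37664409 = 6137.1336
r = 1131 / 6137.1336 = 0.1843

0.1843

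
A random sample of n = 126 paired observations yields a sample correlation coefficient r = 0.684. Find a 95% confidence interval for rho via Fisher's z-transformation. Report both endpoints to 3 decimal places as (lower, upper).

z_r = atanh(0.684) = 0.836592;  SE = 1/√(n−3) = 1/√123 = 0.090167
z-limits: 0.836592 ± 1.960·0.090167 = 0.836592 ± 0.176727 = [0.659865, 1.013319]
ρ-limits: (tanh 0.659865, tanh 1.013319) = (0.578, 0.767)

(0.578, 0.767)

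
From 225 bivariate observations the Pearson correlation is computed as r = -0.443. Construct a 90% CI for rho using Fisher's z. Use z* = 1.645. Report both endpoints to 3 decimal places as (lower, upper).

z_r = atanh(-0.443) = -0.475957;  SE = 1/√(n−3) = 1/√222 = 0.067116
z-limits: -0.475957 ± 1.645·0.067116 = -0.475957 ± 0.110406 = [-0.586363, -0.365551]
ρ-limits: (tanh -0.586363, tanh -0.365551) = (-0.527, -0.350)

(-0.527, -0.350)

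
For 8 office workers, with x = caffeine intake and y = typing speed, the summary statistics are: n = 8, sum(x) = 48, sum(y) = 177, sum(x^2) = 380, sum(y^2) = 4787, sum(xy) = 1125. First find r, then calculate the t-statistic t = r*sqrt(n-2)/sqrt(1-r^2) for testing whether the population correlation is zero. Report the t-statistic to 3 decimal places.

0.559

S_xy = nΣxy − ΣxΣy = 8·1125 − 48·177 = 9000 − 8496 = 504
S_xx = nΣx² − (Σx)² = 8·380 − 48² = 3040 − 2304 = 736
S_yy = nΣy² − (Σy)² = 8·4787 − 177² = 38296 − 31329 = 6967
r = S_xy / √(S_xx·S_yy) = 504 / √(736·6967) = 504 / √5127712 = 504 / 2264.4452 = 0.2226
t = r·√(n−2)/√(1−r²) = 0.2226·√6 / √(1−0.049551) = 0.545256 / 0.974910 = 0.559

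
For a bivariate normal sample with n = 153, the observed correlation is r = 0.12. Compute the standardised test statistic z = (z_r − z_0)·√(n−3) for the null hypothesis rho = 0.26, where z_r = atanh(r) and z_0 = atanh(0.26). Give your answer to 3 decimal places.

Fisher z: atanh(0.12) = 0.120581, atanh(0.26) = 0.266108
z = (z_r − z_0)·√(n−3) = (0.120581 − 0.266108)·√150 = -0.145527 · 12.247449 = -1.782

-1.782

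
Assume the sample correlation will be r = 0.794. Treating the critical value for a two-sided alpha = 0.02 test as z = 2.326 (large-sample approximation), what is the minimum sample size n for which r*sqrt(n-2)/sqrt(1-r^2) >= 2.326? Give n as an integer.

Need r·√(n−2)/√(1−r²) ≥ 2.326
√(n−2) ≥ 2.326·√(1−0.630436) / 0.794 = 2.326·0.607918 / 0.794 = 1.7809
n−2 ≥ 3.1716  ⇒  n ≥ 5.1716
Smallest integer n = 6

6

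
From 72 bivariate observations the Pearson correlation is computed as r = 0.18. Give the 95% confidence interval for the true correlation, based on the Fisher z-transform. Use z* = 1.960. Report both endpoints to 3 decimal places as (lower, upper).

(-0.054, 0.395)

z_r = atanh(0.18) = 0.181983;  SE = 1/√(n−3) = 1/√69 = 0.120386
z-limits: 0.181983 ± 1.960·0.120386 = 0.181983 ± 0.235957 = [-0.053974, 0.417940]
ρ-limits: (tanh -0.053974, tanh 0.417940) = (-0.054, 0.395)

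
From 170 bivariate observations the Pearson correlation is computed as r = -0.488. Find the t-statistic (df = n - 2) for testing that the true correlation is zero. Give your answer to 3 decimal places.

1 − r² = 1 − 0.238144 = 0.761856;  √(1−r²) = 0.872844
√(n−2) = √168 = 12.961481
t = r·√(n−2)/√(1−r²) = -0.488 · 12.961481 / 0.872844 = -7.247

-7.247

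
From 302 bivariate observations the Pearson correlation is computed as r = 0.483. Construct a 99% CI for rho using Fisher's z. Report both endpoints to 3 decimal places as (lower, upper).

z_r = atanh(0.483) = 0.526890;  SE = 1/√(n−3) = 1/√299 = 0.057831
z-limits: 0.526890 ± 2.576·0.057831 = 0.526890 ± 0.148973 = [0.377917, 0.675863]
ρ-limits: (tanh 0.377917, tanh 0.675863) = (0.361, 0.589)

(0.361, 0.589)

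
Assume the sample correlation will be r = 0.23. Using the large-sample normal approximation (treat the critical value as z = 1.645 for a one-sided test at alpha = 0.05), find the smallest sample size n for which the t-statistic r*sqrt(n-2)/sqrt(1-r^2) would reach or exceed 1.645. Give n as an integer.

51

r√(n−2)/√(1−r²) ≥ 1.645  ⇔  n−2 ≥ (1.645)²·(1−r²)/r²
(1−r²)/r² = (1−0.0529)/0.0529 = 17.9036
n ≥ 2 + 2.706025·17.9036 = 2 + 48.4476 = 50.4476
⌈50.4476⌉ = 51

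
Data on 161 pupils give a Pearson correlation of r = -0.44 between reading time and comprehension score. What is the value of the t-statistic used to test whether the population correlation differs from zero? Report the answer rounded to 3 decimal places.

-6.178

t = r·√(n−2) / √(1−r²) with r = -0.44, n = 161
  = -0.44·√159 / √(1 − 0.1936)
  = -0.44·12.609520 / 0.897998
  = -5.548189 / 0.897998 = -6.178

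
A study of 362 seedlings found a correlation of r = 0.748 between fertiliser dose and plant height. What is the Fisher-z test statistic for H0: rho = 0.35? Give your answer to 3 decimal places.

11.424

z_r = atanh(0.748) = 0.968399,  z_0 = atanh(0.35) = 0.365444
SE = 1/√(n−3) = 1/√359 = 0.052778
z = (z_r − z_0)/SE = (0.968399 − 0.365444) / 0.052778 = 0.602955 / 0.052778 = 11.424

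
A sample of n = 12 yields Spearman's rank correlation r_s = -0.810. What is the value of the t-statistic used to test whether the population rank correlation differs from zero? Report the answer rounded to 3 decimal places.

1 − r_s² = 1 − 0.656100 = 0.343900;  √(1−r_s²) = 0.586430
√(n−2) = √10 = 3.162278
t = r_s·√(n−2)/√(1−r_s²) = -0.810 · 3.162278 / 0.586430 = -4.368

-4.368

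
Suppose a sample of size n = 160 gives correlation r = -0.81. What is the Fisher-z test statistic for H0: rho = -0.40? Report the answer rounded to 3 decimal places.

z_r = atanh(-0.81) = -1.127029,  z_0 = atanh(-0.40) = -0.423649
SE = 1/√(n−3) = 1/√157 = 0.079809
z = (z_r − z_0)/SE = (-1.127029 − (-0.423649)) / 0.079809 = -0.703380 / 0.079809 = -8.813

-8.813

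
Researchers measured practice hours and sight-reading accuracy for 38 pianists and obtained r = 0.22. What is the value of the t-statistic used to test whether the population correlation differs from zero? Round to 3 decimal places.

1 − r² = 1 − 0.0484 = 0.9516;  √(1−r²) = 0.975500
√(n−2) = √36 = 6.000000
t = r·√(n−2)/√(1−r²) = 0.22 · 6.000000 / 0.975500 = 1.353

1.353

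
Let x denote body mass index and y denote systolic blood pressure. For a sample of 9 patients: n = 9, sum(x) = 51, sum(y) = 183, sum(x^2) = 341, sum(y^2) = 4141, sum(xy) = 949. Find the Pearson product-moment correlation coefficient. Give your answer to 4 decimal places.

S_xy = nΣxy − ΣxΣy = 9·949 − 51·183 = 8541 − 9333 = -792
S_xx = nΣx² − (Σx)² = 9·341 − 51² = 3069 − 2601 = 468
S_yy = nΣy² − (Σy)² = 9·4141 − 183² = 37269 − 33489 = 3780
r = S_xy / √(S_xx·S_yy) = -792 / √(468·3780) = -792 / √1769040 = -792 / 1330.0526 = -0.5955

-0.5955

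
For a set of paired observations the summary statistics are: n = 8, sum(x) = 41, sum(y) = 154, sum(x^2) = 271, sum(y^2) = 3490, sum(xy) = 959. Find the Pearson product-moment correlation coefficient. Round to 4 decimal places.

Numerator: nΣxy − (Σx)(Σy) = 8·959 − (41)(154) = 1358
Denominator: √[(nΣx²−(Σx)²)(nΣy²−(Σy)²)]
  nΣx²−(Σx)² = 8·271 − 1681 = 487;  nΣy²−(Σy)² = 8·3490 − 23716 = 4204
  √(487·4204) = √2047348 = 1430.8557
r = 1358 / 1430.8557 = 0.9491

0.9491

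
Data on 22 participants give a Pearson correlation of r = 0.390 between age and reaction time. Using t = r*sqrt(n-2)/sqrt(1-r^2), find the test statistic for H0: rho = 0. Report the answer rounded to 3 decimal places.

1 − r² = 1 − 0.152100 = 0.847900;  √(1−r²) = 0.920815
√(n−2) = √20 = 4.472136
t = r·√(n−2)/√(1−r²) = 0.390 · 4.472136 / 0.920815 = 1.894

1.894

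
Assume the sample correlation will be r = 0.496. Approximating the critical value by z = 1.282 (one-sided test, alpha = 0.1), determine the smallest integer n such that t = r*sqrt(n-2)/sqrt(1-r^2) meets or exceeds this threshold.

8

r√(n−2)/√(1−r²) ≥ 1.282  ⇔  n−2 ≥ (1.282)²·(1−r²)/r²
(1−r²)/r² = (1−0.246016)/0.246016 = 3.0648
n ≥ 2 + 1.643524·3.0648 = 2 + 5.0371 = 7.0371
⌈7.0371⌉ = 8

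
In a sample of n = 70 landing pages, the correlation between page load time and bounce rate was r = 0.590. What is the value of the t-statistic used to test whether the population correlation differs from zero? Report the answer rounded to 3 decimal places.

t = r·√(n−2) / √(1−r²) with r = 0.590, n = 70
  = 0.590·√68 / √(1 − 0.348100)
  = 0.590·8.246211 / 0.807403
  = 4.865264 / 0.807403 = 6.026

6.026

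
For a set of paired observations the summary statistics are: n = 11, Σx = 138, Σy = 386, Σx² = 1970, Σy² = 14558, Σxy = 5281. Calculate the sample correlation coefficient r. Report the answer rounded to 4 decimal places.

0.8916

S_xy = nΣxy − ΣxΣy = 11·5281 − 138·386 = 58091 − 53268 = 4823
S_xx = nΣx² − (Σx)² = 11·1970 − 138² = 21670 − 19044 = 2626
S_yy = nΣy² − (Σy)² = 11·14558 − 386² = 160138 − 148996 = 11142
r = S_xy / √(S_xx·S_yy) = 4823 / √(2626·11142) = 4823 / √29258892 = 4823 / 5409.1489 = 0.8916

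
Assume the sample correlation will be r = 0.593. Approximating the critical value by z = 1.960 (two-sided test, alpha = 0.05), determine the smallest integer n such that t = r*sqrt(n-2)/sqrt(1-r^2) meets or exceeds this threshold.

10

Need r·√(n−2)/√(1−r²) ≥ 1.960
√(n−2) ≥ 1.960·√(1−0.351649) / 0.593 = 1.960·0.805202 / 0.593 = 2.6614
n−2 ≥ 7.0830  ⇒  n ≥ 9.0830
Smallest integer n = 10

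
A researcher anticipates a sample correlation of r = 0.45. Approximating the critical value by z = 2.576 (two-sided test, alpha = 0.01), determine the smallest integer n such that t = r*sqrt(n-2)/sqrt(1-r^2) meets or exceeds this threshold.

29

r√(n−2)/√(1−r²) ≥ 2.576  ⇔  n−2 ≥ (2.576)²·(1−r²)/r²
(1−r²)/r² = (1−0.2025)/0.2025 = 3.9383
n ≥ 2 + 6.635776·3.9383 = 2 + 26.1337 = 28.1337
⌈28.1337⌉ = 29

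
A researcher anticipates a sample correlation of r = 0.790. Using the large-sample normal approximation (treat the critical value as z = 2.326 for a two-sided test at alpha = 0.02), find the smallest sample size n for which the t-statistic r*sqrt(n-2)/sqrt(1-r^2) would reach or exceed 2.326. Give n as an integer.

Need r·√(n−2)/√(1−r²) ≥ 2.326
√(n−2) ≥ 2.326·√(1−0.624100) / 0.790 = 2.326·0.613107 / 0.790 = 1.8052
n−2 ≥ 3.2587  ⇒  n ≥ 5.2587
Smallest integer n = 6

6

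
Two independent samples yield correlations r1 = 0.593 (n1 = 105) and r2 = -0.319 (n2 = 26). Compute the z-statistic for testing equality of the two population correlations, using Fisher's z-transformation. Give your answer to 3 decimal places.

z1 = atanh(0.593) = 0.682281,  z2 = atanh(-0.319) = -0.330533
SE = √(1/(n1−3) + 1/(n2−3)) = √(1/102 + 1/23) = √(0.0098039 + 0.0434783) = √0.0532822 = 0.230829
z = (z1 − z2)/SE = (0.682281 − (-0.330533)) / 0.230829 = 1.012814 / 0.230829 = 4.388

4.388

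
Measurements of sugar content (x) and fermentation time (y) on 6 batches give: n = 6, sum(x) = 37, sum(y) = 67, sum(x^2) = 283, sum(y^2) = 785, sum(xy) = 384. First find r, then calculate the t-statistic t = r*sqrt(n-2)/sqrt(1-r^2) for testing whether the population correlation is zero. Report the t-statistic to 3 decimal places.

S_xy = nΣxy − ΣxΣy = 6·384 − 37·67 = 2304 − 2479 = -175
S_xx = nΣx² − (Σx)² = 6·283 − 37² = 1698 − 1369 = 329
S_yy = nΣy² − (Σy)² = 6·785 − 67² = 4710 − 4489 = 221
r = S_xy / √(S_xx·S_yy) = -175 / √(329·221) = -175 / √72709 = -175 / 269.6461 = -0.6490
t = r·√(n−2)/√(1−r²) = -0.6490·√4 / √(1−0.421201) = -1.298000 / 0.760788 = -1.706

-1.706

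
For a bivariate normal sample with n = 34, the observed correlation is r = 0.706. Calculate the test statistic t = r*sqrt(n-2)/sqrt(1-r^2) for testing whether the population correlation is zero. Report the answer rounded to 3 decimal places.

5.639

1 − r² = 1 − 0.498436 = 0.501564;  √(1−r²) = 0.708212
√(n−2) = √32 = 5.656854
t = r·√(n−2)/√(1−r²) = 0.706 · 5.656854 / 0.708212 = 5.639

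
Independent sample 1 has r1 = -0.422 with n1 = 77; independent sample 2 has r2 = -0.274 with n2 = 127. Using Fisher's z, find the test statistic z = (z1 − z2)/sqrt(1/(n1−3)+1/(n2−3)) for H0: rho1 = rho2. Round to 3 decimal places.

-1.150

z1 = atanh(-0.422) = -0.450123,  z2 = atanh(-0.274) = -0.281183
SE = √(1/(n1−3) + 1/(n2−3)) = √(1/74 + 1/124) = √(0.0135135 + 0.0080645) = √0.0215780 = 0.146895
z = (z1 − z2)/SE = (-0.450123 − (-0.281183)) / 0.146895 = -0.168940 / 0.146895 = -1.150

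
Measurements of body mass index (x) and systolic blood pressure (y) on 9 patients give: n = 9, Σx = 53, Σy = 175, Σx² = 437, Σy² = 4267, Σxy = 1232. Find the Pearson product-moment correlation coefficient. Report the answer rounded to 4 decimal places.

0.6132

Numerator: nΣxy − (Σx)(Σy) = 9·1232 − (53)(175) = 1813
Denominator: √[(nΣx²−(Σx)²)(nΣy²−(Σy)²)]
  nΣx²−(Σx)² = 9·437 − 2809 = 1124;  nΣy²−(Σy)² = 9·4267 − 30625 = 7778
  √(1124·7778) = √8742472 = 2956.7672
r = 1813 / 2956.7672 = 0.6132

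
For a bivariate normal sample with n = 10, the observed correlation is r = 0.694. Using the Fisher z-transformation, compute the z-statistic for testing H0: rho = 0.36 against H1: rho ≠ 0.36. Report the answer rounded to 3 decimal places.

z_r = atanh(0.694) = 0.855631,  z_0 = atanh(0.36) = 0.376886
SE = 1/√(n−3) = 1/√7 = 0.377964
z = (z_r − z_0)/SE = (0.855631 − 0.376886) / 0.377964 = 0.478745 / 0.377964 = 1.267

1.267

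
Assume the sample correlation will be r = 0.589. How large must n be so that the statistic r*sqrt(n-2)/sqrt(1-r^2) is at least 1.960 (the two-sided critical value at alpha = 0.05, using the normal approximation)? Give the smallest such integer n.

10

Need r·√(n−2)/√(1−r²) ≥ 1.960
√(n−2) ≥ 1.960·√(1−0.346921) / 0.589 = 1.960·0.808133 / 0.589 = 2.6892
n−2 ≥ 7.2318  ⇒  n ≥ 9.2318
Smallest integer n = 10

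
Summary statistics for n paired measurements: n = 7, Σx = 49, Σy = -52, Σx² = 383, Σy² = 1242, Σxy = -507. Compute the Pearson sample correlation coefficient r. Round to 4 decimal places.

Numerator: nΣxy − (Σx)(Σy) = 7·(-507) − (49)(-52) = -1001
Denominator: √[(nΣx²−(Σx)²)(nΣy²−(Σy)²)]
  nΣx²−(Σx)² = 7·383 − 2401 = 280;  nΣy²−(Σy)² = 7·1242 − 2704 = 5990
  √(280·5990) = √1677200 = 1295.0676
r = -1001 / 1295.0676 = -0.7729

-0.7729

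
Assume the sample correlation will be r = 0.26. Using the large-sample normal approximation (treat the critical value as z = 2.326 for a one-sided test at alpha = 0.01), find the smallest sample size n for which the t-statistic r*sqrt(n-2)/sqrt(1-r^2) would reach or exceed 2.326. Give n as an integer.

r√(n−2)/√(1−r²) ≥ 2.326  ⇔  n−2 ≥ (2.326)²·(1−r²)/r²
(1−r²)/r² = (1−0.0676)/0.0676 = 13.7929
n ≥ 2 + 5.410276·13.7929 = 2 + 74.6234 = 76.6234
⌈76.6234⌉ = 77

77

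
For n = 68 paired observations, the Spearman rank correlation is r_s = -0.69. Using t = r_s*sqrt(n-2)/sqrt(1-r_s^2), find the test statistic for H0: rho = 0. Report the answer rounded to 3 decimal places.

-7.745

1 − r_s² = 1 − 0.4761 = 0.5239;  √(1−r_s²) = 0.723809
√(n−2) = √66 = 8.124038
t = r_s·√(n−2)/√(1−r_s²) = -0.69 · 8.124038 / 0.723809 = -7.745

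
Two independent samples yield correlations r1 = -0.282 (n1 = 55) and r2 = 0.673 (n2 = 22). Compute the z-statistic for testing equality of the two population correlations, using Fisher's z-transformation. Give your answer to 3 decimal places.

-4.126

Fisher z-transforms: z1 = atanh(-0.282) = -0.289854, z2 = atanh(0.673) = 0.816207; difference d = -1.106061
Var(d) = 1/52 + 1/19 = 0.0192308 + 0.0526316 = 0.0718624
z = d/√Var(d) = -1.106061 / √0.0718624 = -1.106061 / 0.268072 = -4.126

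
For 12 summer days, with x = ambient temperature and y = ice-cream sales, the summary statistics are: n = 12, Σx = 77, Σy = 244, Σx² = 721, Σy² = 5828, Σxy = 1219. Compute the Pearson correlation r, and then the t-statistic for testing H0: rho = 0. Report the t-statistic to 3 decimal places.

Numerator: nΣxy − (Σx)(Σy) = 12·1219 − (77)(244) = -4160
Denominator: √[(nΣx²−(Σx)²)(nΣy²−(Σy)²)]
  nΣx²−(Σx)² = 12·721 − 5929 = 2723;  nΣy²−(Σy)² = 12·5828 − 59536 = 10400
  √(2723·10400) = √28319200 = 5321.5787
r = -4160 / 5321.5787 = -0.7817
t = r·√(n−2)/√(1−r²) = -0.7817·√10 / √(1−0.611055) = -2.471952 / 0.623655 = -3.964

-3.964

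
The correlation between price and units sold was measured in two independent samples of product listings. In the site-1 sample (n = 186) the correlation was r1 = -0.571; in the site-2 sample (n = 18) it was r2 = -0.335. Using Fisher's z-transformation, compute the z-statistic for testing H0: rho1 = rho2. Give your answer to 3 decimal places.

-1.119

Fisher z-transforms: z1 = atanh(-0.571) = -0.649005, z2 = atanh(-0.335) = -0.348450; difference d = -0.300555
Var(d) = 1/183 + 1/15 = 0.0054645 + 0.0666667 = 0.0721312
z = d/√Var(d) = -0.300555 / √0.0721312 = -0.300555 / 0.268573 = -1.119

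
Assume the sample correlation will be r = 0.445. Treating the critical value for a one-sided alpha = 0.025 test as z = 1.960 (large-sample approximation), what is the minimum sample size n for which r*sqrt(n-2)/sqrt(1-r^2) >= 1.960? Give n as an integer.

18

r√(n−2)/√(1−r²) ≥ 1.960  ⇔  n−2 ≥ (1.960)²·(1−r²)/r²
(1−r²)/r² = (1−0.198025)/0.198025 = 4.0499
n ≥ 2 + 3.8416·4.0499 = 2 + 15.5581 = 17.5581
⌈17.5581⌉ = 18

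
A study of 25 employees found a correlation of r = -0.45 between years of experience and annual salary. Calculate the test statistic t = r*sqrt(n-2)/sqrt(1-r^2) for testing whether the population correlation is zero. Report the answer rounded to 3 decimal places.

1 − r² = 1 − 0.2025 = 0.7975;  √(1−r²) = 0.893029
√(n−2) = √23 = 4.795832
t = r·√(n−2)/√(1−r²) = -0.45 · 4.795832 / 0.893029 = -2.417

-2.417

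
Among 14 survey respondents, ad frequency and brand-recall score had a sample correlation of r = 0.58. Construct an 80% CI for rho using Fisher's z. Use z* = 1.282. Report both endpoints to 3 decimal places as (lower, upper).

Fisher z: z_r = atanh(r) = ½·ln((1+0.58)/(1−0.58)) = 0.662463
SE(z) = 1/√(n−3) = 1/√11 = 0.301511
80% ⇒ z* = 1.282; margin = 1.282·0.301511 = 0.386537
CI on z-scale: (0.275926, 1.049000)
Back-transform: tanh(0.275926) = 0.269130, tanh(1.049000) = 0.781417

(0.269, 0.781)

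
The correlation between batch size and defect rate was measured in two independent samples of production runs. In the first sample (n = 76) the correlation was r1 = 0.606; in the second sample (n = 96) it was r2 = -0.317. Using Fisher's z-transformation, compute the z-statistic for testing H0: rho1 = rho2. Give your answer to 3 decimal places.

z1 = atanh(0.606) = 0.702575,  z2 = atanh(-0.317) = -0.328308
SE = √(1/(n1−3) + 1/(n2−3)) = √(1/73 + 1/93) = √(0.0136986 + 0.0107527) = √0.0244513 = 0.156369
z = (z1 − z2)/SE = (0.702575 − (-0.328308)) / 0.156369 = 1.030883 / 0.156369 = 6.593

6.593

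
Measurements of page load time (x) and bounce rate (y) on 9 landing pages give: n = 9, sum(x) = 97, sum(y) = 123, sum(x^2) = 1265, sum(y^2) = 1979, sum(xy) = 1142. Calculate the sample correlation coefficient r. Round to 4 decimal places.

-0.7180

S_xy = nΣxy − ΣxΣy = 9·1142 − 97·123 = 10278 − 11931 = -1653
S_xx = nΣx² − (Σx)² = 9·1265 − 97² = 11385 − 9409 = 1976
S_yy = nΣy² − (Σy)² = 9·1979 − 123² = 17811 − 15129 = 2682
r = S_xy / √(S_xx·S_yy) = -1653 / √(1976·2682) = -1653 / √5299632 = -1653 / 2302.0930 = -0.7180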